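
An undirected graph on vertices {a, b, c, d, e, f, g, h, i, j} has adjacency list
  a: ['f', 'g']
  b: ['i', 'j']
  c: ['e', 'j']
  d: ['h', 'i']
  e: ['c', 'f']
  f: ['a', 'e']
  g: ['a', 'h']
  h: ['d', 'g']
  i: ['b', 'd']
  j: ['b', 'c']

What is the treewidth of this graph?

2

A width-2 tree decomposition is:
Bags: B1 = {c, e, f}  B2 = {a, c, f}  B3 = {a, c, g}  B4 = {c, g, h}  B5 = {c, d, h}  B6 = {c, d, i}  B7 = {b, c, i}  B8 = {b, c, j}
Tree: B1–B2, B2–B3, B3–B4, B4–B5, B5–B6, B6–B7, B7–B8
Each bag holds 3 vertices, so the decomposition has width 2, which upper-bounds the treewidth. The edges c–e–f–a–g–h–d–i–b–j–c form a cycle, so G is not a tree and its treewidth is at least 2. Combining the bounds, tw(G) = 2.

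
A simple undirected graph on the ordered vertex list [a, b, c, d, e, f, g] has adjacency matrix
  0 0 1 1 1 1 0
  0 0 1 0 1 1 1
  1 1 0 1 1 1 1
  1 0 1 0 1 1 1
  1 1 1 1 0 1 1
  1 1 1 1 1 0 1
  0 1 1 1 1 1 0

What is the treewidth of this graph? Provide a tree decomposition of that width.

Each bag holds 5 vertices, so the decomposition has width 4, which upper-bounds the treewidth. Conversely, {c, d, e, f, g} is a clique of size 5, and the vertices of any clique must share a bag in every tree decomposition; so some bag has ≥ 5 vertices and tw(G) ≥ 4. Therefore the treewidth is 4.

Treewidth 4.
Bags: B1 = {a, c, d, e, f}  B2 = {c, d, e, f, g}  B3 = {b, c, e, f, g}
Tree: B1–B2, B2–B3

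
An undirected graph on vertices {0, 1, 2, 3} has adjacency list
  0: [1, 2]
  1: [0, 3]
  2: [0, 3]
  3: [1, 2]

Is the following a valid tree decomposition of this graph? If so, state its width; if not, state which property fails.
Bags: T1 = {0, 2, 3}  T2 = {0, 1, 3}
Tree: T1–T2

Vertex coverage: the bags together contain {0, 1, 2, 3}, the full vertex set. Edge coverage: each edge of G has both endpoints in at least one bag. Running intersection: for every vertex, the bags containing it form a connected subtree. All three properties hold, so this is a valid tree decomposition of width max|bag| − 1 = 2, and hence tw(G) ≤ 2.

Yes; width 2.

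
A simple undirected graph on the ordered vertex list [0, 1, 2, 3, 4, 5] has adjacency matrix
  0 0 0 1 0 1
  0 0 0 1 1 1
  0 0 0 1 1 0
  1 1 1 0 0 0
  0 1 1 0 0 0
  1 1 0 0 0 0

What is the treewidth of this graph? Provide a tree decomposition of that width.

The largest bag has 3 vertices, giving width 2; this decomposition certifies tw(G) ≤ 2. For the lower bound, G contains the cycle 5–0–3–1–5, so G is not a forest; only forests have treewidth ≤ 1, hence tw(G) ≥ 2. The upper and lower bounds meet at 2, so that is the treewidth.

Treewidth 2.
One such decomposition:
Bags: B1 = {0, 1, 5}  B2 = {0, 1, 3}  B3 = {1, 3, 4}  B4 = {2, 3, 4}
Tree: B1–B2, B2–B3, B3–B4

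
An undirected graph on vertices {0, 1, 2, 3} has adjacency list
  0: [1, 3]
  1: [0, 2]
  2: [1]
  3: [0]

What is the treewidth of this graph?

1

A width-1 tree decomposition is:
Bags: B1 = {1, 2}  B2 = {0, 1}  B3 = {0, 3}
Tree: B1–B2, B2–B3
Every bag has size at most 2, so the width is 2 − 1 = 1 and tw(G) ≤ 1. Any graph with an edge has treewidth ≥ 1, and G has the edge 1–2. Therefore the treewidth is 1.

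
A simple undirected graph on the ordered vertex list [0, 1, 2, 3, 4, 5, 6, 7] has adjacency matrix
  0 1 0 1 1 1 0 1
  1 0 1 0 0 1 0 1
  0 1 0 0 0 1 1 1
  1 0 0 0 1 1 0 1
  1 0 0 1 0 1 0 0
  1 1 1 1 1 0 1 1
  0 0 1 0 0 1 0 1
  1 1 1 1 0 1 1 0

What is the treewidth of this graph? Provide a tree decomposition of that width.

Every bag has size at most 4, so the width is 4 − 1 = 3 and tw(G) ≤ 3. For the lower bound, the 4 vertices {0, 3, 4, 5} are pairwise adjacent, and any tree decomposition puts a clique entirely inside one bag — forcing width ≥ 3. Combining the bounds, tw(G) = 3.

Treewidth 3.
Bags: B1 = {0, 3, 5, 7}  B2 = {0, 3, 4, 5}  B3 = {0, 1, 5, 7}  B4 = {1, 2, 5, 7}  B5 = {2, 5, 6, 7}
Tree: B1–B2, B1–B3, B3–B4, B4–B5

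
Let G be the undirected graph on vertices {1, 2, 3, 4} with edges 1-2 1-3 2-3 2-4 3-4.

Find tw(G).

A width-2 tree decomposition is:
Bags: B1 = {1, 2, 3}  B2 = {2, 3, 4}
Tree: B1–B2
Every bag has size at most 3, so the width is 3 − 1 = 2 and tw(G) ≤ 2. Conversely, {1, 2, 3} is a clique of size 3, and the vertices of any clique must share a bag in every tree decomposition; so some bag has ≥ 3 vertices and tw(G) ≥ 2. Hence tw(G) = 2 exactly.

2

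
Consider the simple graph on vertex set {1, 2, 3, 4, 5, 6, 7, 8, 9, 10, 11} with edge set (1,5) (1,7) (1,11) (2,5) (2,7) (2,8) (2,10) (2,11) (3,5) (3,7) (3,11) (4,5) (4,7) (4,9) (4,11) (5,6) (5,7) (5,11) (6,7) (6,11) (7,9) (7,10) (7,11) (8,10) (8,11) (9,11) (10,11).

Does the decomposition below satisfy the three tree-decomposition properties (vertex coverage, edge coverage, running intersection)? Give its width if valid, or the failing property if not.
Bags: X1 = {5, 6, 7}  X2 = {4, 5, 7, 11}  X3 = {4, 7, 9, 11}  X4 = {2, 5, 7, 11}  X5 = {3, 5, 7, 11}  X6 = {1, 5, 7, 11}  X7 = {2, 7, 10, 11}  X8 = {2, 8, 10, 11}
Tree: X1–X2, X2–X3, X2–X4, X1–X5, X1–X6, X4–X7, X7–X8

A tree decomposition must satisfy three properties: every vertex lies in some bag; for every edge, both endpoints lie together in some bag; and for every vertex, the bags containing it form a connected subtree. Here edge (11,6) lies in no bag, so the decomposition is invalid.

No — edge (11,6) lies in no bag.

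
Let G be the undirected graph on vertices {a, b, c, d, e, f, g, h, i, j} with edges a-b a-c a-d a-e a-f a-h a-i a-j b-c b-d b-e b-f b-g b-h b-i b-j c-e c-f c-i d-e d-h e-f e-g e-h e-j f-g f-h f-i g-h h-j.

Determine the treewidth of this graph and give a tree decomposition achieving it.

Each bag holds 5 vertices, so the decomposition has width 4, which upper-bounds the treewidth. For the lower bound, the 5 vertices {b, e, f, g, h} are pairwise adjacent, and any tree decomposition puts a clique entirely inside one bag — forcing width ≥ 4. The upper and lower bounds meet at 4, so that is the treewidth.

Treewidth 4.
One optimal decomposition is:
Bags: B1 = {a, b, e, f, h}  B2 = {b, e, f, g, h}  B3 = {a, b, c, e, f}  B4 = {a, b, c, f, i}  B5 = {a, b, d, e, h}  B6 = {a, b, e, h, j}
Tree: B1–B2, B1–B3, B3–B4, B1–B5, B1–B6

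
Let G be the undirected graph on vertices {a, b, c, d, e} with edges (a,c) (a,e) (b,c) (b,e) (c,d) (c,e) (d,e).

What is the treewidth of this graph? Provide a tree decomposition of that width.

Each bag holds 3 vertices, so the decomposition has width 2, which upper-bounds the treewidth. For the lower bound, the 3 vertices {c, d, e} are pairwise adjacent, and any tree decomposition puts a clique entirely inside one bag — forcing width ≥ 2. Therefore the treewidth is 2.

Treewidth 2.
Bags: B1 = {a, c, e}  B2 = {c, d, e}  B3 = {b, c, e}
Tree: B1–B2, B1–B3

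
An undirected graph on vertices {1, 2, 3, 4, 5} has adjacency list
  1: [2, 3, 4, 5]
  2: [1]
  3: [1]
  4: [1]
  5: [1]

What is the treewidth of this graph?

1

A width-1 tree decomposition is:
Bags: B1 = {1, 3}  B2 = {1, 2}  B3 = {1, 5}  B4 = {1, 4}
Tree: B1–B2, B2–B3, B2–B4
Every bag has size at most 2, so the width is 2 − 1 = 1 and tw(G) ≤ 1. G has an edge, so its treewidth is at least 1. Hence tw(G) = 1 exactly.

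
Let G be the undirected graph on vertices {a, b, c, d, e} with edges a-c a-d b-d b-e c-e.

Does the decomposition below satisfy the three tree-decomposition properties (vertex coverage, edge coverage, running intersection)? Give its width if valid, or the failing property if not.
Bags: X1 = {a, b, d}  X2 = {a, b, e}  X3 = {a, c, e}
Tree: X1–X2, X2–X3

Every vertex of G appears in some bag (union = {a, b, c, d, e}); every edge is covered by a bag; and for each vertex v the set of bags containing v is connected in the bag tree. The decomposition is therefore valid. The largest bag has 3 vertices, so the width is 2.

Yes; width 2.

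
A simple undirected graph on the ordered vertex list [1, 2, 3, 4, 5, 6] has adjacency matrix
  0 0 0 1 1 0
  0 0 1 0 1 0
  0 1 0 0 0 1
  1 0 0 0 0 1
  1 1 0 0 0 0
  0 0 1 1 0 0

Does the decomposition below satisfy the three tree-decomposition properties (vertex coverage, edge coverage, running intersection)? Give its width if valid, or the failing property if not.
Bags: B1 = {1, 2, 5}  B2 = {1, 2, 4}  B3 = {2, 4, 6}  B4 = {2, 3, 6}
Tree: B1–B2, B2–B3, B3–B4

Yes; width 2.

Every vertex of G appears in some bag (union = {1, 2, 3, 4, 5, 6}); every edge is covered by a bag; and for each vertex v the set of bags containing v is connected in the bag tree. The decomposition is therefore valid. The largest bag has 3 vertices, so the width is 2.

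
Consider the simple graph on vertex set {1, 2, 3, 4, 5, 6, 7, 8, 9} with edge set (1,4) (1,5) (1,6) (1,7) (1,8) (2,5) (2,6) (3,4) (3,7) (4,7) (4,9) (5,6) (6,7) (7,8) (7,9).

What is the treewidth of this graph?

2

A width-2 tree decomposition is:
Bags: B1 = {1, 4, 7}  B2 = {3, 4, 7}  B3 = {1, 6, 7}  B4 = {4, 7, 9}  B5 = {1, 5, 6}  B6 = {1, 7, 8}  B7 = {2, 5, 6}
Tree: B1–B2, B1–B3, B2–B4, B3–B5, B3–B6, B5–B7
Every bag has size at most 3, so the width is 3 − 1 = 2 and tw(G) ≤ 2. For the lower bound, the 3 vertices {2, 5, 6} are pairwise adjacent, and any tree decomposition puts a clique entirely inside one bag — forcing width ≥ 2. Therefore the treewidth is 2.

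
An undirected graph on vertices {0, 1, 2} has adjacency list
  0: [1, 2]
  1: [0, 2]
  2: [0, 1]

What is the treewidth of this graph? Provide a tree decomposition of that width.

A single bag containing all 3 vertices is trivially a valid decomposition of width 2. On the other hand G contains the 3-clique {0, 1, 2}. A clique must lie in a single bag of any decomposition, so no decomposition can have width below 2. Hence tw(G) = 2 exactly.

Treewidth 2.
Bags: B1 = {0, 1, 2}
Tree: (single bag)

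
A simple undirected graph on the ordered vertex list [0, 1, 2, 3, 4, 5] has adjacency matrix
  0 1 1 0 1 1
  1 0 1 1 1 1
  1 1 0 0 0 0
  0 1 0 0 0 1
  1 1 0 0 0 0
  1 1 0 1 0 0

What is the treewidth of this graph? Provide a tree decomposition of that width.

Every bag has size at most 3, so the width is 3 − 1 = 2 and tw(G) ≤ 2. For the lower bound, the 3 vertices {0, 1, 2} are pairwise adjacent, and any tree decomposition puts a clique entirely inside one bag — forcing width ≥ 2. Therefore the treewidth is 2.

Treewidth 2.
One optimal decomposition is:
Bags: B1 = {0, 1, 5}  B2 = {0, 1, 2}  B3 = {0, 1, 4}  B4 = {1, 3, 5}
Tree: B1–B2, B2–B3, B1–B4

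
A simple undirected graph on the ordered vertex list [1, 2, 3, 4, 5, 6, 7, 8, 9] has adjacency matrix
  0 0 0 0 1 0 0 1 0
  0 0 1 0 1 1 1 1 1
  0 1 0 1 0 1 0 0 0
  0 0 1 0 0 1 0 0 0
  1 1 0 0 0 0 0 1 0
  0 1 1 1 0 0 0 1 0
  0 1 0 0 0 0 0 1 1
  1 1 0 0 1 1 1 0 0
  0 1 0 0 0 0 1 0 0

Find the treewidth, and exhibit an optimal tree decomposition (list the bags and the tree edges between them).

Each bag holds 3 vertices, so the decomposition has width 2, which upper-bounds the treewidth. For the lower bound, the 3 vertices {1, 5, 8} are pairwise adjacent, and any tree decomposition puts a clique entirely inside one bag — forcing width ≥ 2. Therefore the treewidth is 2.

Treewidth 2.
One optimal decomposition is:
Bags: B1 = {1, 5, 8}  B2 = {2, 5, 8}  B3 = {2, 7, 8}  B4 = {2, 6, 8}  B5 = {2, 7, 9}  B6 = {2, 3, 6}  B7 = {3, 4, 6}
Tree: B1–B2, B2–B3, B3–B4, B3–B5, B4–B6, B6–B7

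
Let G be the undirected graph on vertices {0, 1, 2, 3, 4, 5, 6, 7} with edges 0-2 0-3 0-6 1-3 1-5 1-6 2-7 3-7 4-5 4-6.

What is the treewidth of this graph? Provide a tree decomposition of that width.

The largest bag has 3 vertices, giving width 2; this decomposition certifies tw(G) ≤ 2. Since 4–5–1–6–4 is a cycle in G, G is not acyclic. Forests are exactly the graphs of treewidth ≤ 1, so tw(G) ≥ 2. Therefore the treewidth is 2.

Treewidth 2.
One optimal decomposition is:
Bags: B1 = {4, 5, 6}  B2 = {1, 5, 6}  B3 = {0, 1, 6}  B4 = {0, 1, 3}  B5 = {0, 2, 3}  B6 = {2, 3, 7}
Tree: B1–B2, B2–B3, B3–B4, B4–B5, B5–B6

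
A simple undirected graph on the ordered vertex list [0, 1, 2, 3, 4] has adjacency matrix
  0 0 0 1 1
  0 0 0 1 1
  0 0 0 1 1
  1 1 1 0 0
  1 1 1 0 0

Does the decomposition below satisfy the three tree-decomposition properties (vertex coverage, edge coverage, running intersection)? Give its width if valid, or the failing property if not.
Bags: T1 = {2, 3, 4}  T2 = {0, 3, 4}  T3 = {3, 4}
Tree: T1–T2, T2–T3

No — vertex 1 appears in no bag.

A tree decomposition must satisfy three properties: every vertex lies in some bag; for every edge, both endpoints lie together in some bag; and for every vertex, the bags containing it form a connected subtree. Here vertex 1 appears in no bag, so the decomposition is invalid.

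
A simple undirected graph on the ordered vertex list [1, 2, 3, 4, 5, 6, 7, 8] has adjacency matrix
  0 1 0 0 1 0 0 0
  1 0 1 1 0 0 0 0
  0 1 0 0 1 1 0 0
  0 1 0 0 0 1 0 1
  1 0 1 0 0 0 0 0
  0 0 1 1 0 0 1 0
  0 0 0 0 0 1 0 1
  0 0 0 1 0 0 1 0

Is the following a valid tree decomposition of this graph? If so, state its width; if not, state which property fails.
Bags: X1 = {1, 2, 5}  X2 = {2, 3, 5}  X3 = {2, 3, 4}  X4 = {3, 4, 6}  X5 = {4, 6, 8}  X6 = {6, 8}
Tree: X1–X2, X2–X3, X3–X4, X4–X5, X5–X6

A tree decomposition must satisfy three properties: every vertex lies in some bag; for every edge, both endpoints lie together in some bag; and for every vertex, the bags containing it form a connected subtree. Here vertex 7 appears in no bag, so the decomposition is invalid.

No — vertex 7 appears in no bag.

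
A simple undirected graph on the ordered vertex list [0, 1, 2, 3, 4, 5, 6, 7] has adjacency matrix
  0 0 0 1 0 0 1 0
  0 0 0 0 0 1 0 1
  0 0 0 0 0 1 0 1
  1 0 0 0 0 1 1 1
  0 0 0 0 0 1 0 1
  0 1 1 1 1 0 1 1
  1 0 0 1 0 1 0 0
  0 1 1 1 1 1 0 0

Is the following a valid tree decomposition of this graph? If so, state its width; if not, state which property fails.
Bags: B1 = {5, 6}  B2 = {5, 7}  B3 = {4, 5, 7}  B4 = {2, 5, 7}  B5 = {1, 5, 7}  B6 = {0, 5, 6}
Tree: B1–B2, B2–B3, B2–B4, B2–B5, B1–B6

No — vertex 3 appears in no bag.

A tree decomposition must satisfy three properties: every vertex lies in some bag; for every edge, both endpoints lie together in some bag; and for every vertex, the bags containing it form a connected subtree. Here vertex 3 appears in no bag, so the decomposition is invalid.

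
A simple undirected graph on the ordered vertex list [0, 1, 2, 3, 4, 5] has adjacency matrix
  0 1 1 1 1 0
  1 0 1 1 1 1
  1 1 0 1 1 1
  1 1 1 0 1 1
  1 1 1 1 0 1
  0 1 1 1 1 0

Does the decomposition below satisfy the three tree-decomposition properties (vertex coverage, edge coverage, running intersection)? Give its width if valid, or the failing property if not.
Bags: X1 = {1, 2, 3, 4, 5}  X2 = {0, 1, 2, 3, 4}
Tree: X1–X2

Vertex coverage: the bags together contain {0, 1, 2, 3, 4, 5}, the full vertex set. Edge coverage: each edge of G has both endpoints in at least one bag. Running intersection: for every vertex, the bags containing it form a connected subtree. All three properties hold, so this is a valid tree decomposition of width max|bag| − 1 = 4, and hence tw(G) ≤ 4.

Yes; width 4.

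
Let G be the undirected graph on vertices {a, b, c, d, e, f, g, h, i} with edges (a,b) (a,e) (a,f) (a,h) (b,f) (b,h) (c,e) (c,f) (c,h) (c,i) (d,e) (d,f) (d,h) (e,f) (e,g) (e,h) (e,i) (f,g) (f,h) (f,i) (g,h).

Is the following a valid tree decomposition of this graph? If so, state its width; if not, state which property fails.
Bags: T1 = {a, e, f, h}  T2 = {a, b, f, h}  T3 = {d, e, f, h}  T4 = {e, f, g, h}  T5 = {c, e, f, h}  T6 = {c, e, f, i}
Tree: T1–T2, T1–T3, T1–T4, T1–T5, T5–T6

Checking the three conditions: (i) the bags cover all of {a, b, c, d, e, f, g, h, i}; (ii) for each edge, some bag contains both endpoints; (iii) the bags containing any fixed vertex form a subtree. All hold, so the decomposition is valid with width 4 − 1 = 3.

Yes; width 3.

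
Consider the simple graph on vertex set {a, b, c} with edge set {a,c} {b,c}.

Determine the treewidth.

A width-1 tree decomposition is:
Bags: B1 = {b, c}  B2 = {a, c}
Tree: B1–B2
Every bag has size at most 2, so the width is 2 − 1 = 1 and tw(G) ≤ 1. Since G has at least one edge (e.g. c–b), it is not an edgeless graph, so tw(G) ≥ 1. Combining the bounds, tw(G) = 1.

1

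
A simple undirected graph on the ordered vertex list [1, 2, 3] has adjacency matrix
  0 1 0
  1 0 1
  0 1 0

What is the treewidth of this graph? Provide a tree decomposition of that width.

Each bag holds 2 vertices, so the decomposition has width 1, which upper-bounds the treewidth. Since G has at least one edge (e.g. 3–2), it is not an edgeless graph, so tw(G) ≥ 1. Hence tw(G) = 1 exactly.

Treewidth 1.
One such decomposition:
Bags: B1 = {2, 3}  B2 = {1, 2}
Tree: B1–B2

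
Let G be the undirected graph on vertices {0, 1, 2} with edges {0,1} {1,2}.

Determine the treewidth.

A width-1 tree decomposition is:
Bags: B1 = {1, 2}  B2 = {0, 1}
Tree: B1–B2
The largest bag has 2 vertices, giving width 1; this decomposition certifies tw(G) ≤ 1. Any graph with an edge has treewidth ≥ 1, and G has the edge 2–1. The upper and lower bounds meet at 1, so that is the treewidth.

1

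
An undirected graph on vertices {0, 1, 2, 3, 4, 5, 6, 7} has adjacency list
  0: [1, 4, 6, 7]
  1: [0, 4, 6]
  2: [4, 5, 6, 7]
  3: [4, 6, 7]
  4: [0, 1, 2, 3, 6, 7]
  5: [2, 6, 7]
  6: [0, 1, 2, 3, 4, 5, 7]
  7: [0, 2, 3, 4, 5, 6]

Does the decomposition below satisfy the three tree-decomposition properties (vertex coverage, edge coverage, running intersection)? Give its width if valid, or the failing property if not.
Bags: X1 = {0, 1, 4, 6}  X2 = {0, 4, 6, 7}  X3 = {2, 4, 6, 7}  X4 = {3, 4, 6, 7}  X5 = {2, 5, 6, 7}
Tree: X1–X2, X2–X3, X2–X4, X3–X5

Checking the three conditions: (i) the bags cover all of {0, 1, 2, 3, 4, 5, 6, 7}; (ii) for each edge, some bag contains both endpoints; (iii) the bags containing any fixed vertex form a subtree. All hold, so the decomposition is valid with width 4 − 1 = 3.

Yes; width 3.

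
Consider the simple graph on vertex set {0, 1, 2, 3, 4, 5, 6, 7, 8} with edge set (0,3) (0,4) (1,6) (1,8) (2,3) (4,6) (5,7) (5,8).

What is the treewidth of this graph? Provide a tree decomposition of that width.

Treewidth 1.
One such decomposition:
Bags: B1 = {2, 3}  B2 = {0, 3}  B3 = {0, 4}  B4 = {4, 6}  B5 = {1, 6}  B6 = {1, 8}  B7 = {5, 8}  B8 = {5, 7}
Tree: B1–B2, B2–B3, B3–B4, B4–B5, B5–B6, B6–B7, B7–B8

Every bag has size at most 2, so the width is 2 − 1 = 1 and tw(G) ≤ 1. Any graph with an edge has treewidth ≥ 1, and G has the edge 2–3. Therefore the treewidth is 1.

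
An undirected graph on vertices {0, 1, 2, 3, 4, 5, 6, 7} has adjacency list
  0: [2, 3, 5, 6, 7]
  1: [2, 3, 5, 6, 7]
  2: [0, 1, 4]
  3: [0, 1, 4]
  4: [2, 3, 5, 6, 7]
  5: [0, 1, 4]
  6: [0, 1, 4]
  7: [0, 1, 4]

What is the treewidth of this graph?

A width-3 tree decomposition is:
Bags: B1 = {0, 1, 4, 6}  B2 = {0, 1, 2, 4}  B3 = {0, 1, 3, 4}  B4 = {0, 1, 4, 5}  B5 = {0, 1, 4, 7}
Tree: B1–B2, B2–B3, B3–B4, B4–B5
Each bag holds 4 vertices, so the decomposition has width 3, which upper-bounds the treewidth. For the lower bound: the 4 vertex sets {0,6}, {1,2}, {4}, {3} are disjoint, each induces a connected subgraph, and every pair is joined by at least one edge of G. Contracting each set to a single vertex therefore yields K_{4} as a minor, and since treewidth is minor-monotone, tw(G) ≥ tw(K_{4}) = 3. Hence tw(G) = 3 exactly.

3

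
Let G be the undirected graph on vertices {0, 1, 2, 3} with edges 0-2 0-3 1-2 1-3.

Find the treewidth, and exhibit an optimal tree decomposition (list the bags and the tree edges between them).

The largest bag has 3 vertices, giving width 2; this decomposition certifies tw(G) ≤ 2. For the lower bound, G contains the cycle 3–1–2–0–3, so G is not a forest; only forests have treewidth ≤ 1, hence tw(G) ≥ 2. The upper and lower bounds meet at 2, so that is the treewidth.

Treewidth 2.
Bags: B1 = {1, 2, 3}  B2 = {0, 2, 3}
Tree: B1–B2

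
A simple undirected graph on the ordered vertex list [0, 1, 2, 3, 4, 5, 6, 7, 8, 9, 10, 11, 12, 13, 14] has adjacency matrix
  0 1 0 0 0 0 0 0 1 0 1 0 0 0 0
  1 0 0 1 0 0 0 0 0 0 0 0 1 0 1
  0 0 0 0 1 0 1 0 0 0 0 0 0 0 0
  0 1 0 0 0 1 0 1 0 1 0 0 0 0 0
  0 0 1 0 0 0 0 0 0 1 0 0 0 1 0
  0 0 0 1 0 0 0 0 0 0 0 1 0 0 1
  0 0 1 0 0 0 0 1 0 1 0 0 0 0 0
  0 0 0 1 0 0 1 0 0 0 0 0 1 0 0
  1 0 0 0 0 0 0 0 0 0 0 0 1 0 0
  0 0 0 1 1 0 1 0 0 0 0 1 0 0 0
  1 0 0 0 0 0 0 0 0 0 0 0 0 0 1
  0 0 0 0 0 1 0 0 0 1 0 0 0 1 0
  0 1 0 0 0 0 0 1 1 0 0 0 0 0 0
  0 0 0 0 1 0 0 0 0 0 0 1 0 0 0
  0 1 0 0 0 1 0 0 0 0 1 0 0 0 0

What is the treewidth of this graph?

A width-3 tree decomposition is:
Bags: B1 = {2, 4, 11, 13}  B2 = {2, 4, 9, 11}  B3 = {2, 6, 9, 11}  B4 = {5, 6, 9, 11}  B5 = {3, 5, 6, 9}  B6 = {3, 5, 6, 7}  B7 = {3, 5, 7, 14}  B8 = {1, 3, 7, 14}  B9 = {1, 7, 12, 14}  B10 = {1, 10, 12, 14}  B11 = {0, 1, 10, 12}  B12 = {0, 8, 10, 12}
Tree: B1–B2, B2–B3, B3–B4, B4–B5, B5–B6, B6–B7, B7–B8, B8–B9, B9–B10, B10–B11, B11–B12
The largest bag has 4 vertices, giving width 3; this decomposition certifies tw(G) ≤ 3. For the lower bound: the 4 vertex sets {2,4,13}, {11}, {9}, {3,5,6,7} are disjoint, each induces a connected subgraph, and every pair is joined by at least one edge of G. Contracting each set to a single vertex therefore yields K_{4} as a minor, and since treewidth is minor-monotone, tw(G) ≥ tw(K_{4}) = 3. The upper and lower bounds meet at 3, so that is the treewidth.

3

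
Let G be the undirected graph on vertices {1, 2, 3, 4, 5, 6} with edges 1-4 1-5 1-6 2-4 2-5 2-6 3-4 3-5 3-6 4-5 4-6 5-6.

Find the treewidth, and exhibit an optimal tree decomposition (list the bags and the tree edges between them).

Treewidth 3.
Bags: B1 = {3, 4, 5, 6}  B2 = {1, 4, 5, 6}  B3 = {2, 4, 5, 6}
Tree: B1–B2, B2–B3

Every bag has size at most 4, so the width is 4 − 1 = 3 and tw(G) ≤ 3. Conversely, {1, 4, 5, 6} is a clique of size 4, and the vertices of any clique must share a bag in every tree decomposition; so some bag has ≥ 4 vertices and tw(G) ≥ 3. Combining the bounds, tw(G) = 3.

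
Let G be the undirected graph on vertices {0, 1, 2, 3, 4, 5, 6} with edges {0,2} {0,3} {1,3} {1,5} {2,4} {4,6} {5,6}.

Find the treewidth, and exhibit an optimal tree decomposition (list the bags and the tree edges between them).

The largest bag has 3 vertices, giving width 2; this decomposition certifies tw(G) ≤ 2. For the lower bound, G contains the cycle 5–1–3–0–2–4–6–5, so G is not a forest; only forests have treewidth ≤ 1, hence tw(G) ≥ 2. Combining the bounds, tw(G) = 2.

Treewidth 2.
One such decomposition:
Bags: B1 = {1, 3, 5}  B2 = {0, 3, 5}  B3 = {0, 2, 5}  B4 = {2, 4, 5}  B5 = {4, 5, 6}
Tree: B1–B2, B2–B3, B3–B4, B4–B5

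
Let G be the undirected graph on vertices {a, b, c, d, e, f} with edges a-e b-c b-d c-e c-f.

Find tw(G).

1

A width-1 tree decomposition is:
Bags: B1 = {b, c}  B2 = {b, d}  B3 = {c, f}  B4 = {c, e}  B5 = {a, e}
Tree: B1–B2, B1–B3, B3–B4, B4–B5
Each bag holds 2 vertices, so the decomposition has width 1, which upper-bounds the treewidth. Any graph with an edge has treewidth ≥ 1, and G has the edge b–c. Hence tw(G) = 1 exactly.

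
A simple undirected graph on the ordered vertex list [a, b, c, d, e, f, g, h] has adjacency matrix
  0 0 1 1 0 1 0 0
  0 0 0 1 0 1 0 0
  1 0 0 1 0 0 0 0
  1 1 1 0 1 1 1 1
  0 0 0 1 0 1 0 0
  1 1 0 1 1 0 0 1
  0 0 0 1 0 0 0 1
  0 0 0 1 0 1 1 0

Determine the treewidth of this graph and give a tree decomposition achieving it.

Each bag holds 3 vertices, so the decomposition has width 2, which upper-bounds the treewidth. For the lower bound, the 3 vertices {d, g, h} are pairwise adjacent, and any tree decomposition puts a clique entirely inside one bag — forcing width ≥ 2. Hence tw(G) = 2 exactly.

Treewidth 2.
One such decomposition:
Bags: B1 = {b, d, f}  B2 = {d, e, f}  B3 = {a, d, f}  B4 = {d, f, h}  B5 = {d, g, h}  B6 = {a, c, d}
Tree: B1–B2, B2–B3, B3–B4, B4–B5, B3–B6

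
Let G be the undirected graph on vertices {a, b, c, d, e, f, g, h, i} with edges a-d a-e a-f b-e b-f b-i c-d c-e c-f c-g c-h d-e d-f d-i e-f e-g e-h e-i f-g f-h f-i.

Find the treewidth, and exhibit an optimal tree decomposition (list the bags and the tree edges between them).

Treewidth 3.
Bags: B1 = {c, e, f, h}  B2 = {c, d, e, f}  B3 = {d, e, f, i}  B4 = {b, e, f, i}  B5 = {c, e, f, g}  B6 = {a, d, e, f}
Tree: B1–B2, B2–B3, B3–B4, B2–B5, B2–B6

Each bag holds 4 vertices, so the decomposition has width 3, which upper-bounds the treewidth. Conversely, {c, d, e, f} is a clique of size 4, and the vertices of any clique must share a bag in every tree decomposition; so some bag has ≥ 4 vertices and tw(G) ≥ 3. Combining the bounds, tw(G) = 3.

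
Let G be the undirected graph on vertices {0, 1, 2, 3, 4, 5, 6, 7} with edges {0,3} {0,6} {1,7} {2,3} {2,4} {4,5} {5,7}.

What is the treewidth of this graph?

A width-1 tree decomposition is:
Bags: B1 = {1, 7}  B2 = {5, 7}  B3 = {4, 5}  B4 = {2, 4}  B5 = {2, 3}  B6 = {0, 3}  B7 = {0, 6}
Tree: B1–B2, B2–B3, B3–B4, B4–B5, B5–B6, B6–B7
Every bag has size at most 2, so the width is 2 − 1 = 1 and tw(G) ≤ 1. Since G has at least one edge (e.g. 1–7), it is not an edgeless graph, so tw(G) ≥ 1. The upper and lower bounds meet at 1, so that is the treewidth.

1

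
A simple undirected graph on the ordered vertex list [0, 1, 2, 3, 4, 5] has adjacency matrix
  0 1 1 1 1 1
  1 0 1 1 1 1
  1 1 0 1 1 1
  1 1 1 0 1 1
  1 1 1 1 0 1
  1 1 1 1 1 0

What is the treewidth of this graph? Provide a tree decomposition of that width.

With just one bag of size 6, the width is 6 − 1 = 5, so tw(G) ≤ 5. On the other hand G contains the 6-clique {0, 1, 2, 3, 4, 5}. A clique must lie in a single bag of any decomposition, so no decomposition can have width below 5. Combining the bounds, tw(G) = 5.

Treewidth 5.
Bags: B1 = {0, 1, 2, 3, 4, 5}
Tree: (single bag)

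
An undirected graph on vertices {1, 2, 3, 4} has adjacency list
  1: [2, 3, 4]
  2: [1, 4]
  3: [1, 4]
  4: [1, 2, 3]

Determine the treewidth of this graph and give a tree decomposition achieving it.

Treewidth 2.
Bags: B1 = {1, 3, 4}  B2 = {1, 2, 4}
Tree: B1–B2

Each bag holds 3 vertices, so the decomposition has width 2, which upper-bounds the treewidth. On the other hand G contains the 3-clique {1, 2, 4}. A clique must lie in a single bag of any decomposition, so no decomposition can have width below 2. The upper and lower bounds meet at 2, so that is the treewidth.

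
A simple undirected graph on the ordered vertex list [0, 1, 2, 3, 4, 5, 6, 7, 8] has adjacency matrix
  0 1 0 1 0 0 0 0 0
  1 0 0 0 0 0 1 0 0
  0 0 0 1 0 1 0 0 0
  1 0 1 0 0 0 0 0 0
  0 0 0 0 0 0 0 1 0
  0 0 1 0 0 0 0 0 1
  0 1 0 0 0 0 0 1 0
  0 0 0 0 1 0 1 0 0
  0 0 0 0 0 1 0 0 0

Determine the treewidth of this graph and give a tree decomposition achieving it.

Each bag holds 2 vertices, so the decomposition has width 1, which upper-bounds the treewidth. G has an edge, so its treewidth is at least 1. Therefore the treewidth is 1.

Treewidth 1.
Bags: B1 = {4, 7}  B2 = {6, 7}  B3 = {1, 6}  B4 = {0, 1}  B5 = {0, 3}  B6 = {2, 3}  B7 = {2, 5}  B8 = {5, 8}
Tree: B1–B2, B2–B3, B3–B4, B4–B5, B5–B6, B6–B7, B7–B8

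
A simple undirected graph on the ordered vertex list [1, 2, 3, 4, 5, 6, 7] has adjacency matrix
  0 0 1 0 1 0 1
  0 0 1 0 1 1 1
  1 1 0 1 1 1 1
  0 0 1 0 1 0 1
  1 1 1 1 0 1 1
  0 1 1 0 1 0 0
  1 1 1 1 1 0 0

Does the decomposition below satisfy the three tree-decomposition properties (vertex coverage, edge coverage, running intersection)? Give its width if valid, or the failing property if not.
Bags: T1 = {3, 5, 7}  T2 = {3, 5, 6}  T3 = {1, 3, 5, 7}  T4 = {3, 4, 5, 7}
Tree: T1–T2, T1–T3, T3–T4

No — vertex 2 appears in no bag.

A tree decomposition must satisfy three properties: every vertex lies in some bag; for every edge, both endpoints lie together in some bag; and for every vertex, the bags containing it form a connected subtree. Here vertex 2 appears in no bag, so the decomposition is invalid.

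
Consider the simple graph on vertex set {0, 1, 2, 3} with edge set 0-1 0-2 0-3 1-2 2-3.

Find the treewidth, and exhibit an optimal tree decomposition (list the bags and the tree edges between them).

Treewidth 2.
One optimal decomposition is:
Bags: B1 = {0, 1, 2}  B2 = {0, 2, 3}
Tree: B1–B2

Every bag has size at most 3, so the width is 3 − 1 = 2 and tw(G) ≤ 2. Conversely, {0, 1, 2} is a clique of size 3, and the vertices of any clique must share a bag in every tree decomposition; so some bag has ≥ 3 vertices and tw(G) ≥ 2. Combining the bounds, tw(G) = 2.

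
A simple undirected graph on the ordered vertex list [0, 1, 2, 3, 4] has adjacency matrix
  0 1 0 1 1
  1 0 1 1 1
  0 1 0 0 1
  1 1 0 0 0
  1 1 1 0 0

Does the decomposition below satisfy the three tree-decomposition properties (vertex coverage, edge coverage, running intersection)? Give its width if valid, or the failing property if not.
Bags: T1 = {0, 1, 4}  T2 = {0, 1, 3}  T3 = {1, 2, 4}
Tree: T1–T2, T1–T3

Vertex coverage: the bags together contain {0, 1, 2, 3, 4}, the full vertex set. Edge coverage: each edge of G has both endpoints in at least one bag. Running intersection: for every vertex, the bags containing it form a connected subtree. All three properties hold, so this is a valid tree decomposition of width max|bag| − 1 = 2, and hence tw(G) ≤ 2.

Yes; width 2.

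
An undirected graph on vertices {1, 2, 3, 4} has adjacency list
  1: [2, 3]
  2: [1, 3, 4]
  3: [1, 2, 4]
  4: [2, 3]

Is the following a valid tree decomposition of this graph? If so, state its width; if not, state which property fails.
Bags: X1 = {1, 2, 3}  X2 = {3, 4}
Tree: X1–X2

No — edge (2,4) lies in no bag.

A tree decomposition must satisfy three properties: every vertex lies in some bag; for every edge, both endpoints lie together in some bag; and for every vertex, the bags containing it form a connected subtree. Here edge (2,4) lies in no bag, so the decomposition is invalid.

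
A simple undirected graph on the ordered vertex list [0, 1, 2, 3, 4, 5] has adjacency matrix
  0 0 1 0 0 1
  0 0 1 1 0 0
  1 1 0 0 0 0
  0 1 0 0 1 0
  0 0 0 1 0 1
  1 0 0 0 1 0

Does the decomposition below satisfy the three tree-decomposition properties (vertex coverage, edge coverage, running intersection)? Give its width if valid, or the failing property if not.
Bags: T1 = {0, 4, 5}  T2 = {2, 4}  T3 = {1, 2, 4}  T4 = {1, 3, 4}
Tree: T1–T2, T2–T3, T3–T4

No — edge (0,2) lies in no bag.

A tree decomposition must satisfy three properties: every vertex lies in some bag; for every edge, both endpoints lie together in some bag; and for every vertex, the bags containing it form a connected subtree. Here edge (0,2) lies in no bag, so the decomposition is invalid.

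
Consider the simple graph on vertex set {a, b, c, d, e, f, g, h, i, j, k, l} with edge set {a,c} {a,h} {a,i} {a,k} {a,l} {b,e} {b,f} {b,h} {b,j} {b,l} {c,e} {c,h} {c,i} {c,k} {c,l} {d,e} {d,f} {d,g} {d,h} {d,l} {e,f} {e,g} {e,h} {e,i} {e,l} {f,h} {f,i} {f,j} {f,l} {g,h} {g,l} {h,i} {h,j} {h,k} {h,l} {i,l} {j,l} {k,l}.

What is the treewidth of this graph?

A width-4 tree decomposition is:
Bags: B1 = {c, e, h, i, l}  B2 = {e, f, h, i, l}  B3 = {d, e, f, h, l}  B4 = {b, e, f, h, l}  B5 = {a, c, h, i, l}  B6 = {a, c, h, k, l}  B7 = {b, f, h, j, l}  B8 = {d, e, g, h, l}
Tree: B1–B2, B2–B3, B3–B4, B1–B5, B5–B6, B4–B7, B3–B8
Each bag holds 5 vertices, so the decomposition has width 4, which upper-bounds the treewidth. Conversely, {b, f, h, j, l} is a clique of size 5, and the vertices of any clique must share a bag in every tree decomposition; so some bag has ≥ 5 vertices and tw(G) ≥ 4. The upper and lower bounds meet at 4, so that is the treewidth.

4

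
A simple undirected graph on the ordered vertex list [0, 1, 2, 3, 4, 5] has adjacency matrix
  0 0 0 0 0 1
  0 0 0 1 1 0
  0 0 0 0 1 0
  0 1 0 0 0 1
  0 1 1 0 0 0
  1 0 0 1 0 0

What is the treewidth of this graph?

1

A width-1 tree decomposition is:
Bags: B1 = {0, 5}  B2 = {3, 5}  B3 = {1, 3}  B4 = {1, 4}  B5 = {2, 4}
Tree: B1–B2, B2–B3, B3–B4, B4–B5
Every bag has size at most 2, so the width is 2 − 1 = 1 and tw(G) ≤ 1. Any graph with an edge has treewidth ≥ 1, and G has the edge 0–5. The upper and lower bounds meet at 1, so that is the treewidth.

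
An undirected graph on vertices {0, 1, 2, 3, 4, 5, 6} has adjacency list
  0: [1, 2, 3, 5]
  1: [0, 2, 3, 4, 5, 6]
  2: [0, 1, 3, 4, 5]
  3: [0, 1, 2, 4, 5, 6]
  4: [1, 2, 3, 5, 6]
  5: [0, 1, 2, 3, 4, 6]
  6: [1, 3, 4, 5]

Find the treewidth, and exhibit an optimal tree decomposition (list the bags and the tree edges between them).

Treewidth 4.
One such decomposition:
Bags: B1 = {1, 3, 4, 5, 6}  B2 = {1, 2, 3, 4, 5}  B3 = {0, 1, 2, 3, 5}
Tree: B1–B2, B2–B3

Every bag has size at most 5, so the width is 5 − 1 = 4 and tw(G) ≤ 4. Conversely, {0, 1, 2, 3, 5} is a clique of size 5, and the vertices of any clique must share a bag in every tree decomposition; so some bag has ≥ 5 vertices and tw(G) ≥ 4. Combining the bounds, tw(G) = 4.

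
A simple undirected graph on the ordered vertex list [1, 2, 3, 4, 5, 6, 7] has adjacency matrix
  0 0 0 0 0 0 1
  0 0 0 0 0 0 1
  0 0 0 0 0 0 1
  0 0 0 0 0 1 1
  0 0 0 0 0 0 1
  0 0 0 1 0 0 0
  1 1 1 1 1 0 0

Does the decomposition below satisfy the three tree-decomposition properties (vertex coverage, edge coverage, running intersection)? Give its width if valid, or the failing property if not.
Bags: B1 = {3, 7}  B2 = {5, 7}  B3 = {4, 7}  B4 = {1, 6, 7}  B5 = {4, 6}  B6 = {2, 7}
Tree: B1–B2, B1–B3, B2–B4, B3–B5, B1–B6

No — bags containing vertex 6 are not connected in the tree.

A tree decomposition must satisfy three properties: every vertex lies in some bag; for every edge, both endpoints lie together in some bag; and for every vertex, the bags containing it form a connected subtree. Here bags containing vertex 6 are not connected in the tree, so the decomposition is invalid.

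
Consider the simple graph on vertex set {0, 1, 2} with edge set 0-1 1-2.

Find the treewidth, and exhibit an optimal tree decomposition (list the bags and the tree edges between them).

Each bag holds 2 vertices, so the decomposition has width 1, which upper-bounds the treewidth. Since G has at least one edge (e.g. 2–1), it is not an edgeless graph, so tw(G) ≥ 1. Hence tw(G) = 1 exactly.

Treewidth 1.
One optimal decomposition is:
Bags: B1 = {1, 2}  B2 = {0, 1}
Tree: B1–B2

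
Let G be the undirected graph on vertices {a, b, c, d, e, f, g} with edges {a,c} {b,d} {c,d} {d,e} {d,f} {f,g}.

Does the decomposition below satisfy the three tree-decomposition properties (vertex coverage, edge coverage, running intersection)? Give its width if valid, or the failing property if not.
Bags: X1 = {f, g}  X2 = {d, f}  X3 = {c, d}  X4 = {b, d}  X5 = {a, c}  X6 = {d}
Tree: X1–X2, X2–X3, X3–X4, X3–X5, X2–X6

A tree decomposition must satisfy three properties: every vertex lies in some bag; for every edge, both endpoints lie together in some bag; and for every vertex, the bags containing it form a connected subtree. Here vertex e appears in no bag, so the decomposition is invalid.

No — vertex e appears in no bag.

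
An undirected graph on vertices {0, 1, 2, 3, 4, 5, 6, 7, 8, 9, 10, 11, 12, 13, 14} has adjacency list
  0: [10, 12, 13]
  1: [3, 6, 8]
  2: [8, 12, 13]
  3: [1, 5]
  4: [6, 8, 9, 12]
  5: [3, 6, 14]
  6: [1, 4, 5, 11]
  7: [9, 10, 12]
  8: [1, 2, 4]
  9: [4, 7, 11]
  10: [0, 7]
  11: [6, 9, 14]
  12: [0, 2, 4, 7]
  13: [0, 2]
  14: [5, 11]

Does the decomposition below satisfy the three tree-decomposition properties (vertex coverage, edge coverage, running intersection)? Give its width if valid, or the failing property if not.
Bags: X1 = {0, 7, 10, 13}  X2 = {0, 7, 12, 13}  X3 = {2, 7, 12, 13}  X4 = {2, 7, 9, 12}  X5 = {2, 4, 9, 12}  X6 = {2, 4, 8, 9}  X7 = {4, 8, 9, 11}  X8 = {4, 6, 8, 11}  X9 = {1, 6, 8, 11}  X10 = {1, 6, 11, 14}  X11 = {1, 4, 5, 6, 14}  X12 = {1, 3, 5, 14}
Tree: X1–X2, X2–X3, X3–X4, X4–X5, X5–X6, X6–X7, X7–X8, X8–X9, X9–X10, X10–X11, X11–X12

A tree decomposition must satisfy three properties: every vertex lies in some bag; for every edge, both endpoints lie together in some bag; and for every vertex, the bags containing it form a connected subtree. Here bags containing vertex 4 are not connected in the tree, so the decomposition is invalid.

No — bags containing vertex 4 are not connected in the tree.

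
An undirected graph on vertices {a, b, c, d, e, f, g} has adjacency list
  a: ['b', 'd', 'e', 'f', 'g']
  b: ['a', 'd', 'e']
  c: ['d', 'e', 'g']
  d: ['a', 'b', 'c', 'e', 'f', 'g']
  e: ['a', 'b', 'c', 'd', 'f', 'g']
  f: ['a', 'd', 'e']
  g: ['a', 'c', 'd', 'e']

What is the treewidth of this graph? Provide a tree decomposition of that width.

The largest bag has 4 vertices, giving width 3; this decomposition certifies tw(G) ≤ 3. For the lower bound, the 4 vertices {c, d, e, g} are pairwise adjacent, and any tree decomposition puts a clique entirely inside one bag — forcing width ≥ 3. Hence tw(G) = 3 exactly.

Treewidth 3.
Bags: B1 = {a, d, e, f}  B2 = {a, d, e, g}  B3 = {a, b, d, e}  B4 = {c, d, e, g}
Tree: B1–B2, B2–B3, B2–B4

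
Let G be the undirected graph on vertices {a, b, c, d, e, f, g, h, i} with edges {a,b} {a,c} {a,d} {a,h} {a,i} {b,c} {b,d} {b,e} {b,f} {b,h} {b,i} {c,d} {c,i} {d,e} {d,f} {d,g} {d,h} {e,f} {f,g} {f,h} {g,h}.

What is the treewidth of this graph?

3

A width-3 tree decomposition is:
Bags: B1 = {b, d, f, h}  B2 = {a, b, d, h}  B3 = {d, f, g, h}  B4 = {a, b, c, d}  B5 = {a, b, c, i}  B6 = {b, d, e, f}
Tree: B1–B2, B1–B3, B2–B4, B4–B5, B1–B6
The largest bag has 4 vertices, giving width 3; this decomposition certifies tw(G) ≤ 3. For the lower bound, the 4 vertices {d, f, g, h} are pairwise adjacent, and any tree decomposition puts a clique entirely inside one bag — forcing width ≥ 3. Hence tw(G) = 3 exactly.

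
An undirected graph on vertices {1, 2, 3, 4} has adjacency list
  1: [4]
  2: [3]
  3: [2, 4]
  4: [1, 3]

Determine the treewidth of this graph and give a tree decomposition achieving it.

Treewidth 1.
Bags: B1 = {2, 3}  B2 = {3, 4}  B3 = {1, 4}
Tree: B1–B2, B2–B3

The largest bag has 2 vertices, giving width 1; this decomposition certifies tw(G) ≤ 1. Since G has at least one edge (e.g. 3–2), it is not an edgeless graph, so tw(G) ≥ 1. Combining the bounds, tw(G) = 1.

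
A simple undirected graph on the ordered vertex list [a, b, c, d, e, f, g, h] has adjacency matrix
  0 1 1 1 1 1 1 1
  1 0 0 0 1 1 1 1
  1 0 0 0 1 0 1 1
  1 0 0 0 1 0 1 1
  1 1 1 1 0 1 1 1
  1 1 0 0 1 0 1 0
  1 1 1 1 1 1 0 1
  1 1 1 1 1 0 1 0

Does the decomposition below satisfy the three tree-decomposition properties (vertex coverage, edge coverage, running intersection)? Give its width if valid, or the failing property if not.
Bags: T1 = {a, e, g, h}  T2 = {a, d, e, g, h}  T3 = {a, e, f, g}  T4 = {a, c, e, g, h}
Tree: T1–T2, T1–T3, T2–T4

No — vertex b appears in no bag.

A tree decomposition must satisfy three properties: every vertex lies in some bag; for every edge, both endpoints lie together in some bag; and for every vertex, the bags containing it form a connected subtree. Here vertex b appears in no bag, so the decomposition is invalid.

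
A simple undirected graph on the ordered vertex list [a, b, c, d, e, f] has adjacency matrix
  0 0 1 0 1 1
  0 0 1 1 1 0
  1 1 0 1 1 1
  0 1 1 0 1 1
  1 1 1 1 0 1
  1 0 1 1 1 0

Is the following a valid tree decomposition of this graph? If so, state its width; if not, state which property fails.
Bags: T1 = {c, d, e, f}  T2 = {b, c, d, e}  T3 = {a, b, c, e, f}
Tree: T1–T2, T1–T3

No — bags containing vertex b are not connected in the tree.

A tree decomposition must satisfy three properties: every vertex lies in some bag; for every edge, both endpoints lie together in some bag; and for every vertex, the bags containing it form a connected subtree. Here bags containing vertex b are not connected in the tree, so the decomposition is invalid.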